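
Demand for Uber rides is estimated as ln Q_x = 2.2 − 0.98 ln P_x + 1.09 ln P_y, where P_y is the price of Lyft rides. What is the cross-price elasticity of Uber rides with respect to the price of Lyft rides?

In a log-linear (constant-elasticity) demand function, the coefficient on ln P_y is the cross-price elasticity.
ε = 1.09. Positive, so Uber rides and Lyft rides are substitutes.

1.09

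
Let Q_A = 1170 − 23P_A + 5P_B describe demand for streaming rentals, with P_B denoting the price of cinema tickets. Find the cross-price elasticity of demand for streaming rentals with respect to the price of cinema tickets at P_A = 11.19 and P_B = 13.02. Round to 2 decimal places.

At P_A = 11.19 and P_B = 13.02: Q_A = 977.73.
∂Q_A/∂P_B = 5.
ε = (∂Q_A/∂P_B)(P_B/Q_A) = 5 × (13.02/977.73) ≈ 0.07.
Since ε > 0, streaming rentals and cinema tickets are substitutes.

0.07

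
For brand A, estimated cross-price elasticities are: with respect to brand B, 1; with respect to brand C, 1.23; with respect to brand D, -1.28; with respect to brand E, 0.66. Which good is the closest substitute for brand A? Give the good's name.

Substitutes have ε > 0. Among the positive values, 1.23 (brand C) is largest.

brand C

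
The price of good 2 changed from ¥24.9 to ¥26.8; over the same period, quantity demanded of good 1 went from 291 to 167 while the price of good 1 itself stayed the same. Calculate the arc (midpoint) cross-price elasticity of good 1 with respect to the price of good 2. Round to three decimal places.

ΔQ_1 = 167 − 291 = -124; ΔP_2 = 26.8 − 24.9 = 1.9.
Midpoints: Q̄_1 = 229.0, P̄_2 = 25.85.
ε = (ΔQ_1/Q̄_1)/(ΔP_2/P̄_2) = (-124/229.0)/(1.9/25.85) ≈ -7.367.

-7.367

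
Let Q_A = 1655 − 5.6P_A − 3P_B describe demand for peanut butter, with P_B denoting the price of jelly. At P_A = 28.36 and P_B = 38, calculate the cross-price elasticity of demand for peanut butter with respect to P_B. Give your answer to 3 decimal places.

-0.082

At P_A = 28.36 and P_B = 38: Q_A = 1382.184.
∂Q_A/∂P_B = -3.
ε = (∂Q_A/∂P_B)(P_B/Q_A) = -3 × (38/1382.184) ≈ -0.082.
Since ε < 0, peanut butter and jelly are complements.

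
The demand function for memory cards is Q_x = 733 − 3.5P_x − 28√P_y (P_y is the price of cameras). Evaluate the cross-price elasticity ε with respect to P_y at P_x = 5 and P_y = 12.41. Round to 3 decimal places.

At P_x = 5 and P_y = 12.41: Q_x = 616.862.
∂Q_x/∂P_y = -28/(2√P_y) = -28/(2√12.41) = -3.9741.
ε = (∂Q_x/∂P_y)(P_y/Q_x) = -3.9741 × (12.41/616.862) ≈ -0.080.

-0.080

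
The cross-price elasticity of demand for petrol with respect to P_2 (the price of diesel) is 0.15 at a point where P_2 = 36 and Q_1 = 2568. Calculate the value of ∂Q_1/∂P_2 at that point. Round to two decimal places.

ε = (∂Q_1/∂P_2)·(P_2/Q_1) ⇒ ∂Q_1/∂P_2 = ε·Q_1/P_2 = 0.15 × 2568/36 ≈ 10.70.

10.70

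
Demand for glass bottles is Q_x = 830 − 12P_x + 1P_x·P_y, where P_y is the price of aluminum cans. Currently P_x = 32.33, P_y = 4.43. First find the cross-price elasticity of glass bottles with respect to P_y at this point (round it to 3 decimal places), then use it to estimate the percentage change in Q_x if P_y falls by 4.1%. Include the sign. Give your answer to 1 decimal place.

At P_x = 32.33, P_y = 4.43: Q_x = 585.262.
∂Q_x/∂P_y = 1P_x = 32.3300.
ε = (∂Q_x/∂P_y)(P_y/Q_x) = 32.3300 × 4.43/585.262 ≈ 0.245.
%ΔQ_x ≈ ε × %ΔP_y = 0.245 × (-4.1%) = -1.0%.

-1.0%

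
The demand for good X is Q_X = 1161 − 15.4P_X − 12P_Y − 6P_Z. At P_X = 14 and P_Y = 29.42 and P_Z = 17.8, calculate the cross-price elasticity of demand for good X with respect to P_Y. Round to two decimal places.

-0.73

At P_X = 14 and P_Y = 29.42 and P_Z = 17.8: Q_X = 485.56.
∂Q_X/∂P_Y = -12.
ε = (∂Q_X/∂P_Y)(P_Y/Q_X) = -12 × (29.42/485.56) ≈ -0.73.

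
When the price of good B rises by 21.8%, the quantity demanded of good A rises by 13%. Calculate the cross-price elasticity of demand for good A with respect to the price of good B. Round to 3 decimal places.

ε = (%ΔQ of good A) / (%ΔP of good B) = (13%) / (21.8%) ≈ 0.596.

0.596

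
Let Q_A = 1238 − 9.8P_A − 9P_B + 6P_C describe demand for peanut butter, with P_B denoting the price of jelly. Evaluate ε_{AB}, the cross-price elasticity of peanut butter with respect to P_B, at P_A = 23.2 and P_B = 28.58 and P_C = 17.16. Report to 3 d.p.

At P_A = 23.2 and P_B = 28.58 and P_C = 17.16: Q_A = 856.38.
∂Q_A/∂P_B = -9.
ε = (∂Q_A/∂P_B)(P_B/Q_A) = -9 × (28.58/856.38) ≈ -0.300.
Since ε < 0, peanut butter and jelly are complements.

-0.300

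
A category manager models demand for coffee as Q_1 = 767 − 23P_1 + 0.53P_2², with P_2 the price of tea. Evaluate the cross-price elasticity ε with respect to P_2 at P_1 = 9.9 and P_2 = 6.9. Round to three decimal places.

At P_1 = 9.9 and P_2 = 6.9: Q_1 = 564.533.
∂Q_1/∂P_2 = 1.06P_2 = 1.06(6.9) = 7.3140.
ε = (∂Q_1/∂P_2)(P_2/Q_1) = 7.3140 × (6.9/564.533) ≈ 0.089.

0.089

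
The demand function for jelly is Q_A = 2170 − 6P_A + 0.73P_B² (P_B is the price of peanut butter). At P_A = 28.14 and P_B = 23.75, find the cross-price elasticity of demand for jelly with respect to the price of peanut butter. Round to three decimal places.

0.341

At P_A = 28.14 and P_B = 23.75: Q_A = 2412.926.
∂Q_A/∂P_B = 1.46P_B = 1.46(23.75) = 34.6750.
ε = (∂Q_A/∂P_B)(P_B/Q_A) = 34.6750 × (23.75/2412.926) ≈ 0.341.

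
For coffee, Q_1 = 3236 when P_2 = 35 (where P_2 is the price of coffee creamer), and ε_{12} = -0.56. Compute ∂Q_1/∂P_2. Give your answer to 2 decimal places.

ε = (∂Q_1/∂P_2)·(P_2/Q_1) ⇒ ∂Q_1/∂P_2 = ε·Q_1/P_2 = -0.56 × 3236/35 ≈ -51.78.

-51.78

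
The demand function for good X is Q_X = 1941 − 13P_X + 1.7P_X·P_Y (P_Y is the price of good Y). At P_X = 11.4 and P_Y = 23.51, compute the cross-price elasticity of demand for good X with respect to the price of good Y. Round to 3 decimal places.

At P_X = 11.4 and P_Y = 23.51: Q_X = 2248.424.
∂Q_X/∂P_Y = 1.7P_X = 1.7(11.4) = 19.3800.
ε = (∂Q_X/∂P_Y)(P_Y/Q_X) = 19.3800 × (23.51/2248.424) ≈ 0.203.
ε > 0: substitutes.

0.203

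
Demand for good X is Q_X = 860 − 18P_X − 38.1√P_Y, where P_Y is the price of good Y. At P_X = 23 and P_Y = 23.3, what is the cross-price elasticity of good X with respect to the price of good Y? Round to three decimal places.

At P_X = 23 and P_Y = 23.3: Q_X = 262.091.
∂Q_X/∂P_Y = -38.1/(2√P_Y) = -38.1/(2√23.3) = -3.9465.
ε = (∂Q_X/∂P_Y)(P_Y/Q_X) = -3.9465 × (23.3/262.091) ≈ -0.351.

-0.351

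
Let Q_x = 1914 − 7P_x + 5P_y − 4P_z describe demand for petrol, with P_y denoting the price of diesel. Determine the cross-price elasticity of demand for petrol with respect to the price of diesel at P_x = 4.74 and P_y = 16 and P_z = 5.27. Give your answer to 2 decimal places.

At P_x = 4.74 and P_y = 16 and P_z = 5.27: Q_x = 1939.74.
∂Q_x/∂P_y = 5.
ε = (∂Q_x/∂P_y)(P_y/Q_x) = 5 × (16/1939.74) ≈ 0.04.

0.04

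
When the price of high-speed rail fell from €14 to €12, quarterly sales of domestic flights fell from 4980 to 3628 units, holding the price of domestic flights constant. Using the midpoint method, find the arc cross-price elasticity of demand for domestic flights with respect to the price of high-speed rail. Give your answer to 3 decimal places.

ΔQ_A = 3628 − 4980 = -1352; ΔP_B = 12 − 14 = -2.
Midpoints: Q̄_A = 4304.0, P̄_B = 13.00.
ε = (ΔQ_A/Q̄_A)/(ΔP_B/P̄_B) = (-1352/4304.0)/(-2/13.00) ≈ 2.042.
ε > 0: domestic flights and high-speed rail are substitutes.

2.042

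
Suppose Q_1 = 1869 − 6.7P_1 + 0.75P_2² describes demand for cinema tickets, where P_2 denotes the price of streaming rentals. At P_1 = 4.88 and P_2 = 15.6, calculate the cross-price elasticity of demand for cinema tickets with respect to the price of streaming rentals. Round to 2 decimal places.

0.18

At P_1 = 4.88 and P_2 = 15.6: Q_1 = 2018.824.
∂Q_1/∂P_2 = 1.5P_2 = 1.5(15.6) = 23.4000.
ε = (∂Q_1/∂P_2)(P_2/Q_1) = 23.4000 × (15.6/2018.824) ≈ 0.18.
ε > 0: substitutes.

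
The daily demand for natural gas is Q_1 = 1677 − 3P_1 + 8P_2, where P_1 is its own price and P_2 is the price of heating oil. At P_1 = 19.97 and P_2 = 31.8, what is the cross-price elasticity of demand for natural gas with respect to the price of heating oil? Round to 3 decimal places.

0.136

At P_1 = 19.97 and P_2 = 31.8: Q_1 = 1871.49.
∂Q_1/∂P_2 = 8.
ε = (∂Q_1/∂P_2)(P_2/Q_1) = 8 × (31.8/1871.49) ≈ 0.136.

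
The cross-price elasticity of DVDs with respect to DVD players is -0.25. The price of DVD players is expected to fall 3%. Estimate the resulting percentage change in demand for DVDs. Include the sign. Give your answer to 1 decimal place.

0.8%

%ΔQ ≈ ε × %ΔP of DVD players = -0.25 × (-3%) = 0.8%.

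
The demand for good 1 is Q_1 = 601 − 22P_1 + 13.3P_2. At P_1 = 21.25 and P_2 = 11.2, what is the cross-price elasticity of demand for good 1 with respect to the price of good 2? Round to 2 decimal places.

At P_1 = 21.25 and P_2 = 11.2: Q_1 = 282.46.
∂Q_1/∂P_2 = 13.3.
ε = (∂Q_1/∂P_2)(P_2/Q_1) = 13.3 × (11.2/282.46) ≈ 0.53.
Since ε > 0, good 1 and good 2 are substitutes.

0.53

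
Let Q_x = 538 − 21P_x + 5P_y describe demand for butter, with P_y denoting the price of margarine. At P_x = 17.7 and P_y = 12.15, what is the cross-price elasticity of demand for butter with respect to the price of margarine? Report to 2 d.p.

0.27

At P_x = 17.7 and P_y = 12.15: Q_x = 227.05.
∂Q_x/∂P_y = 5.
ε = (∂Q_x/∂P_y)(P_y/Q_x) = 5 × (12.15/227.05) ≈ 0.27.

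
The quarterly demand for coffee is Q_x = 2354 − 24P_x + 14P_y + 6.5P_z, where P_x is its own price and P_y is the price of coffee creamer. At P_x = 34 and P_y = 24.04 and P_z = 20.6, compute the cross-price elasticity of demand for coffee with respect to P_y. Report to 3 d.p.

0.168

At P_x = 34 and P_y = 24.04 and P_z = 20.6: Q_x = 2008.46.
∂Q_x/∂P_y = 14.
ε = (∂Q_x/∂P_y)(P_y/Q_x) = 14 × (24.04/2008.46) ≈ 0.168.
Since ε > 0, coffee and coffee creamer are substitutes.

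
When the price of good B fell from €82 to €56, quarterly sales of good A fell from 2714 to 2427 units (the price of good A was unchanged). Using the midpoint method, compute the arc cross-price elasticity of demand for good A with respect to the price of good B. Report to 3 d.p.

ΔQ_A = 2427 − 2714 = -287; ΔP_B = 56 − 82 = -26.
Midpoints: Q̄_A = 2570.5, P̄_B = 69.00.
ε = (ΔQ_A/Q̄_A)/(ΔP_B/P̄_B) = (-287/2570.5)/(-26/69.00) ≈ 0.296.
ε > 0: good A and good B are substitutes.

0.296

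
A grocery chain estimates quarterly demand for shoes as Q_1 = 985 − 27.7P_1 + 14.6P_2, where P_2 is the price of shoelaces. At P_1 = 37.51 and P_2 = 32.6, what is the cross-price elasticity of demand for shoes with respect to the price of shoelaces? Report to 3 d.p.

At P_1 = 37.51 and P_2 = 32.6: Q_1 = 421.933.
∂Q_1/∂P_2 = 14.6.
ε = (∂Q_1/∂P_2)(P_2/Q_1) = 14.6 × (32.6/421.933) ≈ 1.128.
Since ε > 0, shoes and shoelaces are substitutes.

1.128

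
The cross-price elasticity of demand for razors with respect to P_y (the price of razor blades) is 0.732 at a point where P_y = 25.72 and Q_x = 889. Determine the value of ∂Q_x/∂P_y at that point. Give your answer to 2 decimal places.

25.30

ε = (∂Q_x/∂P_y)·(P_y/Q_x) ⇒ ∂Q_x/∂P_y = ε·Q_x/P_y = 0.732 × 889/25.72 ≈ 25.30.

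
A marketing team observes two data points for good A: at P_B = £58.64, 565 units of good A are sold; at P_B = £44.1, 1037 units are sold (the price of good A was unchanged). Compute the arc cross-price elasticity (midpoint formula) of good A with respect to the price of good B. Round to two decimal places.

ΔQ_A = 1037 − 565 = 472; ΔP_B = 44.1 − 58.64 = -14.54.
Midpoints: Q̄_A = 801.0, P̄_B = 51.37.
ε = (ΔQ_A/Q̄_A)/(ΔP_B/P̄_B) = (472/801.0)/(-14.54/51.37) ≈ -2.08.

-2.08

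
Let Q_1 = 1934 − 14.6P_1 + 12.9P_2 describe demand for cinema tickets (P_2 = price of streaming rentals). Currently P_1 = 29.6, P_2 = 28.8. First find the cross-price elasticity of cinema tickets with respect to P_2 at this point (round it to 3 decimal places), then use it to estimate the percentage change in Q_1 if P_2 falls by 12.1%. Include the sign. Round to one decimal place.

At P_1 = 29.6, P_2 = 28.8: Q_1 = 1873.36.
∂Q_1/∂P_2 = 12.9.
ε = (∂Q_1/∂P_2)(P_2/Q_1) = 12.9000 × 28.8/1873.36 ≈ 0.198.
%ΔQ_1 ≈ ε × %ΔP_2 = 0.198 × (-12.1%) = -2.4%.

-2.4%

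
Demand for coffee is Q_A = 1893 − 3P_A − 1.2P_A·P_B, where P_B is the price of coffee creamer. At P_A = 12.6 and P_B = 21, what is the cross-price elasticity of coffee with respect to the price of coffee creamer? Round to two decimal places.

-0.21

At P_A = 12.6 and P_B = 21: Q_A = 1537.68.
∂Q_A/∂P_B = -1.2P_A = -1.2(12.6) = -15.1200.
ε = (∂Q_A/∂P_B)(P_B/Q_A) = -15.1200 × (21/1537.68) ≈ -0.21.
ε < 0: complements.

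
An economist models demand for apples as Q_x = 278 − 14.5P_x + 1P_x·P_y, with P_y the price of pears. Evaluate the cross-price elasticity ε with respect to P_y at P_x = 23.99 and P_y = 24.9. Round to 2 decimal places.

At P_x = 23.99 and P_y = 24.9: Q_x = 527.496.
∂Q_x/∂P_y = 1P_x = 1(23.99) = 23.9900.
ε = (∂Q_x/∂P_y)(P_y/Q_x) = 23.9900 × (24.9/527.496) ≈ 1.13.

1.13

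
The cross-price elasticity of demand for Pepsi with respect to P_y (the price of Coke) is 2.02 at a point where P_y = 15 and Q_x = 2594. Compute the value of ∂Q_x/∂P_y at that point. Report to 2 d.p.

349.33

ε = (∂Q_x/∂P_y)·(P_y/Q_x) ⇒ ∂Q_x/∂P_y = ε·Q_x/P_y = 2.02 × 2594/15 ≈ 349.33.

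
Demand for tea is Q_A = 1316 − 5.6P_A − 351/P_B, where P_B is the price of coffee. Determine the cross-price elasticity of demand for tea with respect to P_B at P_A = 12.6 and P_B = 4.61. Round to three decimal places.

0.065

At P_A = 12.6 and P_B = 4.61: Q_A = 1169.301.
∂Q_A/∂P_B = 351/P_B² = 16.5160.
ε = (∂Q_A/∂P_B)(P_B/Q_A) = 16.5160 × (4.61/1169.301) ≈ 0.065.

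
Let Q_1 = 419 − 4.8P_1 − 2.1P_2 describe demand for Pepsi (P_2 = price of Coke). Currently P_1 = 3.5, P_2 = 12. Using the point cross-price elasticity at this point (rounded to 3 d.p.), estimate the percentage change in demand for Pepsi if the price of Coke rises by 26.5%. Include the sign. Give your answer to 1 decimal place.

-1.8%

At P_1 = 3.5, P_2 = 12: Q_1 = 377.
∂Q_1/∂P_2 = -2.1.
ε = (∂Q_1/∂P_2)(P_2/Q_1) = -2.1000 × 12/377 ≈ -0.067.
%ΔQ_1 ≈ ε × %ΔP_2 = -0.067 × (26.5%) = -1.8%.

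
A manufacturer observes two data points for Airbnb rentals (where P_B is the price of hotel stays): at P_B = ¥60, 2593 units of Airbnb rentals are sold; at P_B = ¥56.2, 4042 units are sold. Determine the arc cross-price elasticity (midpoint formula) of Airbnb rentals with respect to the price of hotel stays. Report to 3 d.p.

-6.678

ΔQ_A = 4042 − 2593 = 1449; ΔP_B = 56.2 − 60 = -3.8.
Midpoints: Q̄_A = 3317.5, P̄_B = 58.10.
ε = (ΔQ_A/Q̄_A)/(ΔP_B/P̄_B) = (1449/3317.5)/(-3.8/58.10) ≈ -6.678.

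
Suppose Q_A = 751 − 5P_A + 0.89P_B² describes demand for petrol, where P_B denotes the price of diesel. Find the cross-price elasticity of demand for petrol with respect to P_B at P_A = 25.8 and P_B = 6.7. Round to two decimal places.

0.12

At P_A = 25.8 and P_B = 6.7: Q_A = 661.952.
∂Q_A/∂P_B = 1.78P_B = 1.78(6.7) = 11.9260.
ε = (∂Q_A/∂P_B)(P_B/Q_A) = 11.9260 × (6.7/661.952) ≈ 0.12.
ε > 0: substitutes.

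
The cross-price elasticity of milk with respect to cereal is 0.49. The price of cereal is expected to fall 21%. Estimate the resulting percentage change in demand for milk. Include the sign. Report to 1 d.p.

%ΔQ ≈ ε × %ΔP of cereal = 0.49 × (-21%) = -10.3%.
Demand for milk falls by about 10.3%.

-10.3%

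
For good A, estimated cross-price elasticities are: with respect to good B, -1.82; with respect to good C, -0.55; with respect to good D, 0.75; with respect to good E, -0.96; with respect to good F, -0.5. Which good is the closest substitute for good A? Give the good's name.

Substitutes have ε > 0. Among the positive values, 0.75 (good D) is largest.

good D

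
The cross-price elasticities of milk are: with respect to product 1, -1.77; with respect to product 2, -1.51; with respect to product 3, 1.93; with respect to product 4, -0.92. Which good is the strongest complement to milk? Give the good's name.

Complements have ε < 0. The most negative value is -1.77 (product 1).

product 1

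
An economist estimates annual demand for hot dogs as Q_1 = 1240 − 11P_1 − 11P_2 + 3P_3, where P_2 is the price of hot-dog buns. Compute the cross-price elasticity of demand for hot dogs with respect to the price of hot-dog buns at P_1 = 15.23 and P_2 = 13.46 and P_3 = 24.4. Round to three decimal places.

At P_1 = 15.23 and P_2 = 13.46 and P_3 = 24.4: Q_1 = 997.61.
∂Q_1/∂P_2 = -11.
ε = (∂Q_1/∂P_2)(P_2/Q_1) = -11 × (13.46/997.61) ≈ -0.148.
Since ε < 0, hot dogs and hot-dog buns are complements.

-0.148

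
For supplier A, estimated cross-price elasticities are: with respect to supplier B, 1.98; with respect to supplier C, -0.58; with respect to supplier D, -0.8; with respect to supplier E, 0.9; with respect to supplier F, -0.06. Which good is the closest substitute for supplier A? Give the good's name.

supplier B

Substitutes have ε > 0. Among the positive values, 1.98 (supplier B) is largest.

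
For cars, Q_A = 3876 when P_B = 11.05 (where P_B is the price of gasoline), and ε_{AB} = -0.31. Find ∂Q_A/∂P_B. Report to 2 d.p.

ε = (∂Q_A/∂P_B)·(P_B/Q_A) ⇒ ∂Q_A/∂P_B = ε·Q_A/P_B = -0.31 × 3876/11.05 ≈ -108.74.

-108.74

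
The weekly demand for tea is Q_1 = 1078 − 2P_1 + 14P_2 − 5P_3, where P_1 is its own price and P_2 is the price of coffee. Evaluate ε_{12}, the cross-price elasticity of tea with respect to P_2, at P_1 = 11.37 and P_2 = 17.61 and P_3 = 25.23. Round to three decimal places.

0.210

At P_1 = 11.37 and P_2 = 17.61 and P_3 = 25.23: Q_1 = 1175.65.
∂Q_1/∂P_2 = 14.
ε = (∂Q_1/∂P_2)(P_2/Q_1) = 14 × (17.61/1175.65) ≈ 0.210.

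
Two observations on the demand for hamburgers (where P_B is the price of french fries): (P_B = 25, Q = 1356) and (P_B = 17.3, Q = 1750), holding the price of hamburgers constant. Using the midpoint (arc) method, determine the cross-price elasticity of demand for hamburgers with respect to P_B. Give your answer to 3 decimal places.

ΔQ_A = 1750 − 1356 = 394; ΔP_B = 17.3 − 25 = -7.7.
Midpoints: Q̄_A = 1553.0, P̄_B = 21.15.
ε = (ΔQ_A/Q̄_A)/(ΔP_B/P̄_B) = (394/1553.0)/(-7.7/21.15) ≈ -0.697.

-0.697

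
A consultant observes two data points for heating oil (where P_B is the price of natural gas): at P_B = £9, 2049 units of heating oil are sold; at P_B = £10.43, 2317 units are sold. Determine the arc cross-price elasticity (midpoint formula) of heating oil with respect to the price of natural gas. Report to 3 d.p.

0.834

ΔQ_A = 2317 − 2049 = 268; ΔP_B = 10.43 − 9 = 1.43.
Midpoints: Q̄_A = 2183.0, P̄_B = 9.71.
ε = (ΔQ_A/Q̄_A)/(ΔP_B/P̄_B) = (268/2183.0)/(1.43/9.71) ≈ 0.834.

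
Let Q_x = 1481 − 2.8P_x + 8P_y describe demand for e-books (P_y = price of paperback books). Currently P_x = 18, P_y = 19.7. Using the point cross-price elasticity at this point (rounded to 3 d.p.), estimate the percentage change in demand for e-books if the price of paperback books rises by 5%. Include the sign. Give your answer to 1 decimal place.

0.5%

At P_x = 18, P_y = 19.7: Q_x = 1588.2.
∂Q_x/∂P_y = 8.
ε = (∂Q_x/∂P_y)(P_y/Q_x) = 8.0000 × 19.7/1588.2 ≈ 0.099.
%ΔQ_x ≈ ε × %ΔP_y = 0.099 × (5%) = 0.5%.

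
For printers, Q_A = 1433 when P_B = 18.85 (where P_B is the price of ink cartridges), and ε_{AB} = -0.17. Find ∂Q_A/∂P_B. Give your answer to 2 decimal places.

ε = (∂Q_A/∂P_B)·(P_B/Q_A) ⇒ ∂Q_A/∂P_B = ε·Q_A/P_B = -0.17 × 1433/18.85 ≈ -12.92.

-12.92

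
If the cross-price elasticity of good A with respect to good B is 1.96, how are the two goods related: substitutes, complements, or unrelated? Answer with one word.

substitutes

ε = 1.96 > 0, so a higher price of good B raises demand for good A: substitutes.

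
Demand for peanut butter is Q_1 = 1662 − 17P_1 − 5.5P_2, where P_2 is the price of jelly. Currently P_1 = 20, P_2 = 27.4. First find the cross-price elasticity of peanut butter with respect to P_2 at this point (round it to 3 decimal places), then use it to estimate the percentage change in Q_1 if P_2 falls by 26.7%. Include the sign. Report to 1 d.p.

3.4%

At P_1 = 20, P_2 = 27.4: Q_1 = 1171.3.
∂Q_1/∂P_2 = -5.5.
ε = (∂Q_1/∂P_2)(P_2/Q_1) = -5.5000 × 27.4/1171.3 ≈ -0.129.
%ΔQ_1 ≈ ε × %ΔP_2 = -0.129 × (-26.7%) = 3.4%.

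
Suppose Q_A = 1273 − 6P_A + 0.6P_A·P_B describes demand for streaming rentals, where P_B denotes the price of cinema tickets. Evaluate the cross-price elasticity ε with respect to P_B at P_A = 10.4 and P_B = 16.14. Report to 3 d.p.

At P_A = 10.4 and P_B = 16.14: Q_A = 1311.314.
∂Q_A/∂P_B = 0.6P_A = 0.6(10.4) = 6.2400.
ε = (∂Q_A/∂P_B)(P_B/Q_A) = 6.2400 × (16.14/1311.314) ≈ 0.077.
ε > 0: substitutes.

0.077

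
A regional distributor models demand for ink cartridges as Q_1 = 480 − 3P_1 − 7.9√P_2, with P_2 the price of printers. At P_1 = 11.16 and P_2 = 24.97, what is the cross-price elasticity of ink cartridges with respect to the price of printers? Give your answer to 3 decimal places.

At P_1 = 11.16 and P_2 = 24.97: Q_1 = 407.044.
∂Q_1/∂P_2 = -7.9/(2√P_2) = -7.9/(2√24.97) = -0.7905.
ε = (∂Q_1/∂P_2)(P_2/Q_1) = -0.7905 × (24.97/407.044) ≈ -0.048.

-0.048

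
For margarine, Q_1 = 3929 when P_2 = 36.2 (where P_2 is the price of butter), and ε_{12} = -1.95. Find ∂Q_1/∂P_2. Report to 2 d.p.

ε = (∂Q_1/∂P_2)·(P_2/Q_1) ⇒ ∂Q_1/∂P_2 = ε·Q_1/P_2 = -1.95 × 3929/36.2 ≈ -211.65.

-211.65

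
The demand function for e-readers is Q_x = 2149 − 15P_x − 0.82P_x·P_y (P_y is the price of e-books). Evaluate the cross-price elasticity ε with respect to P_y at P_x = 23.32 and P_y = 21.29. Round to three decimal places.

-0.292

At P_x = 23.32 and P_y = 21.29: Q_x = 1392.084.
∂Q_x/∂P_y = -0.82P_x = -0.82(23.32) = -19.1224.
ε = (∂Q_x/∂P_y)(P_y/Q_x) = -19.1224 × (21.29/1392.084) ≈ -0.292.
ε < 0: complements.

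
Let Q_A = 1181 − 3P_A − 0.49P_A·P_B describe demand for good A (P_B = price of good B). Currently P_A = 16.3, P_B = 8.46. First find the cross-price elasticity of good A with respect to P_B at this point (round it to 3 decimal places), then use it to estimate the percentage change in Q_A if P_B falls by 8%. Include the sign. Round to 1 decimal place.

0.5%

At P_A = 16.3, P_B = 8.46: Q_A = 1064.530.
∂Q_A/∂P_B = -0.49P_A = -7.9870.
ε = (∂Q_A/∂P_B)(P_B/Q_A) = -7.9870 × 8.46/1064.530 ≈ -0.063.
%ΔQ_A ≈ ε × %ΔP_B = -0.063 × (-8%) = 0.5%.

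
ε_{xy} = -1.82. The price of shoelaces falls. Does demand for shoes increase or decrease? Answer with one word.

increase

ε < 0 and the price of shoelaces falls, so the quantity of shoes moves in the opposite direction: it increases.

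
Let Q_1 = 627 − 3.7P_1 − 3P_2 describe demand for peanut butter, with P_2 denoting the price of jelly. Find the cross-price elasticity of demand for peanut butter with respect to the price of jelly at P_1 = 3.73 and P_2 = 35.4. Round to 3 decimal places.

At P_1 = 3.73 and P_2 = 35.4: Q_1 = 506.999.
∂Q_1/∂P_2 = -3.
ε = (∂Q_1/∂P_2)(P_2/Q_1) = -3 × (35.4/506.999) ≈ -0.209.

-0.209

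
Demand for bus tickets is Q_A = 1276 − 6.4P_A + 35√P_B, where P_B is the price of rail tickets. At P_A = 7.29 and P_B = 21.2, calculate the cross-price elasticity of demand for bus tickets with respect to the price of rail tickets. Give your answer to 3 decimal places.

0.058

At P_A = 7.29 and P_B = 21.2: Q_A = 1390.496.
∂Q_A/∂P_B = 35/(2√P_B) = 35/(2√21.2) = 3.8008.
ε = (∂Q_A/∂P_B)(P_B/Q_A) = 3.8008 × (21.2/1390.496) ≈ 0.058.
ε > 0: substitutes.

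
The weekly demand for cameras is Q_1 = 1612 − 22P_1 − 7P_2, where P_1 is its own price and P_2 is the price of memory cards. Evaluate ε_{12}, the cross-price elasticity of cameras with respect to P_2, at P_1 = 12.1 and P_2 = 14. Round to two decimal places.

At P_1 = 12.1 and P_2 = 14: Q_1 = 1247.8.
∂Q_1/∂P_2 = -7.
ε = (∂Q_1/∂P_2)(P_2/Q_1) = -7 × (14/1247.8) ≈ -0.08.
Since ε < 0, cameras and memory cards are complements.

-0.08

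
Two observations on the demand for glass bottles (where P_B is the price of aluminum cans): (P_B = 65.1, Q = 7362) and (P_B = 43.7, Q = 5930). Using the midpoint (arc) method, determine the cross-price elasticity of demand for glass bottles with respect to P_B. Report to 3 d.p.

0.548

ΔQ_A = 5930 − 7362 = -1432; ΔP_B = 43.7 − 65.1 = -21.4.
Midpoints: Q̄_A = 6646.0, P̄_B = 54.40.
ε = (ΔQ_A/Q̄_A)/(ΔP_B/P̄_B) = (-1432/6646.0)/(-21.4/54.40) ≈ 0.548.
ε > 0: glass bottles and aluminum cans are substitutes.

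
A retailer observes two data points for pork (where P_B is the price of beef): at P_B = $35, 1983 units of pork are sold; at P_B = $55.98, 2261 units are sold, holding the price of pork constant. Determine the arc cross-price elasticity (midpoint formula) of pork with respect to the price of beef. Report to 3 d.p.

0.284

ΔQ_A = 2261 − 1983 = 278; ΔP_B = 55.98 − 35 = 20.98.
Midpoints: Q̄_A = 2122.0, P̄_B = 45.49.
ε = (ΔQ_A/Q̄_A)/(ΔP_B/P̄_B) = (278/2122.0)/(20.98/45.49) ≈ 0.284.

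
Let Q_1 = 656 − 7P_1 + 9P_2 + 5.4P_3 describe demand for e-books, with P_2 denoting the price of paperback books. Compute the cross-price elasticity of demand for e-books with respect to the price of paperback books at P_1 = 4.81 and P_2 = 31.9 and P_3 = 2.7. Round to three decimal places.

At P_1 = 4.81 and P_2 = 31.9 and P_3 = 2.7: Q_1 = 924.01.
∂Q_1/∂P_2 = 9.
ε = (∂Q_1/∂P_2)(P_2/Q_1) = 9 × (31.9/924.01) ≈ 0.311.
Since ε > 0, e-books and paperback books are substitutes.

0.311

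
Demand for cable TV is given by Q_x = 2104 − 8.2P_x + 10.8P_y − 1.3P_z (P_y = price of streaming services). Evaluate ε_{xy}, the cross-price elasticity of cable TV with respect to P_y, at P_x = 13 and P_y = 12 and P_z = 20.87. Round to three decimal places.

At P_x = 13 and P_y = 12 and P_z = 20.87: Q_x = 2099.869.
∂Q_x/∂P_y = 10.8.
ε = (∂Q_x/∂P_y)(P_y/Q_x) = 10.8 × (12/2099.869) ≈ 0.062.

0.062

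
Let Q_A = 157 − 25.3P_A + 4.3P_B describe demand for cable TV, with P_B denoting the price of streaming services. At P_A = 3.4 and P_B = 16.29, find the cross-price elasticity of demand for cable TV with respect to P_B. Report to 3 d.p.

At P_A = 3.4 and P_B = 16.29: Q_A = 141.027.
∂Q_A/∂P_B = 4.3.
ε = (∂Q_A/∂P_B)(P_B/Q_A) = 4.3 × (16.29/141.027) ≈ 0.497.
Since ε > 0, cable TV and streaming services are substitutes.

0.497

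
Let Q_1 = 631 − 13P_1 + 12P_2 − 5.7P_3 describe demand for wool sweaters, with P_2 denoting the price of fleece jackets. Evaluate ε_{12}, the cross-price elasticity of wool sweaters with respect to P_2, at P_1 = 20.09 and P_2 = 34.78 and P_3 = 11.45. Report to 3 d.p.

0.578

At P_1 = 20.09 and P_2 = 34.78 and P_3 = 11.45: Q_1 = 721.925.
∂Q_1/∂P_2 = 12.
ε = (∂Q_1/∂P_2)(P_2/Q_1) = 12 × (34.78/721.925) ≈ 0.578.
Since ε > 0, wool sweaters and fleece jackets are substitutes.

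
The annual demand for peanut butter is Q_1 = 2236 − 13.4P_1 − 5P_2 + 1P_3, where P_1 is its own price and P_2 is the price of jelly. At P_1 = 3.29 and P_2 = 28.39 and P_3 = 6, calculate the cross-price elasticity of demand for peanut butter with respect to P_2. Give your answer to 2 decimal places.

At P_1 = 3.29 and P_2 = 28.39 and P_3 = 6: Q_1 = 2055.964.
∂Q_1/∂P_2 = -5.
ε = (∂Q_1/∂P_2)(P_2/Q_1) = -5 × (28.39/2055.964) ≈ -0.07.

-0.07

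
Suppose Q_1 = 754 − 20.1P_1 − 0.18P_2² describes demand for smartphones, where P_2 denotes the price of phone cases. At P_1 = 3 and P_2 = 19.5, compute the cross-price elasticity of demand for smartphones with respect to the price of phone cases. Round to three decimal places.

At P_1 = 3 and P_2 = 19.5: Q_1 = 625.255.
∂Q_1/∂P_2 = -0.36P_2 = -0.36(19.5) = -7.0200.
ε = (∂Q_1/∂P_2)(P_2/Q_1) = -7.0200 × (19.5/625.255) ≈ -0.219.
ε < 0: complements.

-0.219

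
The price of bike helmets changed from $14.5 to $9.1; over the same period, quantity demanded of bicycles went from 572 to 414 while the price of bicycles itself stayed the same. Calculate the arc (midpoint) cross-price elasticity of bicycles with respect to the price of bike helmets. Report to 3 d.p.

0.700

ΔQ_A = 414 − 572 = -158; ΔP_B = 9.1 − 14.5 = -5.4.
Midpoints: Q̄_A = 493.0, P̄_B = 11.80.
ε = (ΔQ_A/Q̄_A)/(ΔP_B/P̄_B) = (-158/493.0)/(-5.4/11.80) ≈ 0.700.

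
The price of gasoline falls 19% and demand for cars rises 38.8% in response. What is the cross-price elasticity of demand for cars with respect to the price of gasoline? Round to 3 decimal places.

-2.042

ε = (%ΔQ of cars) / (%ΔP of gasoline) = (38.8%) / (-19%) ≈ -2.042.
Negative cross-price elasticity: complements.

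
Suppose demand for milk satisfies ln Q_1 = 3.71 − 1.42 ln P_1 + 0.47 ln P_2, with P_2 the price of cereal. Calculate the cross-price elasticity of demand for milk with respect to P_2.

In a log-linear (constant-elasticity) demand function, the coefficient on ln P_2 is the cross-price elasticity.
ε = 0.47. Positive, so milk and cereal are substitutes.

0.47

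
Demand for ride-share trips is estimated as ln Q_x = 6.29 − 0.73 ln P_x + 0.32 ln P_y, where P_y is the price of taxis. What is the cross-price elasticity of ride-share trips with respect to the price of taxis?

In a log-linear (constant-elasticity) demand function, the coefficient on ln P_y is the cross-price elasticity.
ε = 0.32. Positive, so ride-share trips and taxis are substitutes.

0.32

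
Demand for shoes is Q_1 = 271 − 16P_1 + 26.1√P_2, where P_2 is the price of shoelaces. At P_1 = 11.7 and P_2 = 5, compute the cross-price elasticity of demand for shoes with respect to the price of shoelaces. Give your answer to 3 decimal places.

0.205

At P_1 = 11.7 and P_2 = 5: Q_1 = 142.161.
∂Q_1/∂P_2 = 26.1/(2√P_2) = 26.1/(2√5) = 5.8361.
ε = (∂Q_1/∂P_2)(P_2/Q_1) = 5.8361 × (5/142.161) ≈ 0.205.
ε > 0: substitutes.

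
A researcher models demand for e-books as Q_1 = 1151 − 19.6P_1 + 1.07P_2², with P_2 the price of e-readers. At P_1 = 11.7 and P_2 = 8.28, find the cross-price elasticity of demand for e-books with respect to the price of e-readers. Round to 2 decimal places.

At P_1 = 11.7 and P_2 = 8.28: Q_1 = 995.037.
∂Q_1/∂P_2 = 2.14P_2 = 2.14(8.28) = 17.7192.
ε = (∂Q_1/∂P_2)(P_2/Q_1) = 17.7192 × (8.28/995.037) ≈ 0.15.

0.15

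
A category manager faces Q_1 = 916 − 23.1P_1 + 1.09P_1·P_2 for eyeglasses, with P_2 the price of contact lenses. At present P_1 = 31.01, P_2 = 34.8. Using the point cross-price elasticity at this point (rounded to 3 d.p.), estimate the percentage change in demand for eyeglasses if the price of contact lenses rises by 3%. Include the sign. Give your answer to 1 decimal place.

2.6%

At P_1 = 31.01, P_2 = 34.8: Q_1 = 1375.940.
∂Q_1/∂P_2 = 1.09P_1 = 33.8009.
ε = (∂Q_1/∂P_2)(P_2/Q_1) = 33.8009 × 34.8/1375.940 ≈ 0.855.
%ΔQ_1 ≈ ε × %ΔP_2 = 0.855 × (3%) = 2.6%.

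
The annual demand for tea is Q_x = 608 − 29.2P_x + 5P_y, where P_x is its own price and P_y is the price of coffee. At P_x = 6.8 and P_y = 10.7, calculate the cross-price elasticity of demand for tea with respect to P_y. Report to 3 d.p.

0.116

At P_x = 6.8 and P_y = 10.7: Q_x = 462.94.
∂Q_x/∂P_y = 5.
ε = (∂Q_x/∂P_y)(P_y/Q_x) = 5 × (10.7/462.94) ≈ 0.116.
Since ε > 0, tea and coffee are substitutes.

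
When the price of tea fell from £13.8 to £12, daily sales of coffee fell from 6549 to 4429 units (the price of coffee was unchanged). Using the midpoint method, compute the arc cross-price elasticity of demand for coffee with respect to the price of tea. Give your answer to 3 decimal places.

ΔQ_A = 4429 − 6549 = -2120; ΔP_B = 12 − 13.8 = -1.8.
Midpoints: Q̄_A = 5489.0, P̄_B = 12.90.
ε = (ΔQ_A/Q̄_A)/(ΔP_B/P̄_B) = (-2120/5489.0)/(-1.8/12.90) ≈ 2.768.
ε > 0: coffee and tea are substitutes.

2.768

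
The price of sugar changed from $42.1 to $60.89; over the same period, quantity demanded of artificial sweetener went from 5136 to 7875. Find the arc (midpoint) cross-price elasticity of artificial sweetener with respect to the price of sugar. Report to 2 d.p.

1.15

ΔQ_A = 7875 − 5136 = 2739; ΔP_B = 60.89 − 42.1 = 18.79.
Midpoints: Q̄_A = 6505.5, P̄_B = 51.50.
ε = (ΔQ_A/Q̄_A)/(ΔP_B/P̄_B) = (2739/6505.5)/(18.79/51.50) ≈ 1.15.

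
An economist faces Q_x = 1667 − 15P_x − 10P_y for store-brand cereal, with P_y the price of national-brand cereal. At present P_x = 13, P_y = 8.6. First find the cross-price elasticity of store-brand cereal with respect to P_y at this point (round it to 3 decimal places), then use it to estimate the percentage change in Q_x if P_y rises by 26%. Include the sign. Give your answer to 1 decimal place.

At P_x = 13, P_y = 8.6: Q_x = 1386.
∂Q_x/∂P_y = -10.
ε = (∂Q_x/∂P_y)(P_y/Q_x) = -10.0000 × 8.6/1386 ≈ -0.062.
%ΔQ_x ≈ ε × %ΔP_y = -0.062 × (26%) = -1.6%.

-1.6%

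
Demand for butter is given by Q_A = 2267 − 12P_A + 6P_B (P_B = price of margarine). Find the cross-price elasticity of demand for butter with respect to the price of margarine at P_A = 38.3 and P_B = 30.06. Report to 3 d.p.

At P_A = 38.3 and P_B = 30.06: Q_A = 1987.76.
∂Q_A/∂P_B = 6.
ε = (∂Q_A/∂P_B)(P_B/Q_A) = 6 × (30.06/1987.76) ≈ 0.091.

0.091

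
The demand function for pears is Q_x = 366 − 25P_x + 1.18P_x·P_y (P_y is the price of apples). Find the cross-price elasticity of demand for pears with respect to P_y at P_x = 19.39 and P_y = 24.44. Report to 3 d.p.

At P_x = 19.39 and P_y = 24.44: Q_x = 440.442.
∂Q_x/∂P_y = 1.18P_x = 1.18(19.39) = 22.8802.
ε = (∂Q_x/∂P_y)(P_y/Q_x) = 22.8802 × (24.44/440.442) ≈ 1.270.
ε > 0: substitutes.

1.270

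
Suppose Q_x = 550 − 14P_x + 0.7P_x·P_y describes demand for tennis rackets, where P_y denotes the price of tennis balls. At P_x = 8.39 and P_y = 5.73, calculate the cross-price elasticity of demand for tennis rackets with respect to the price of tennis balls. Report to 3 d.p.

At P_x = 8.39 and P_y = 5.73: Q_x = 466.192.
∂Q_x/∂P_y = 0.7P_x = 0.7(8.39) = 5.8730.
ε = (∂Q_x/∂P_y)(P_y/Q_x) = 5.8730 × (5.73/466.192) ≈ 0.072.

0.072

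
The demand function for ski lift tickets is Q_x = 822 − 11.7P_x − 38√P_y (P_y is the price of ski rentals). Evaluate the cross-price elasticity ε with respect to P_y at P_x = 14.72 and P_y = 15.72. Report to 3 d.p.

-0.151

At P_x = 14.72 and P_y = 15.72: Q_x = 499.112.
∂Q_x/∂P_y = -38/(2√P_y) = -38/(2√15.72) = -4.7921.
ε = (∂Q_x/∂P_y)(P_y/Q_x) = -4.7921 × (15.72/499.112) ≈ -0.151.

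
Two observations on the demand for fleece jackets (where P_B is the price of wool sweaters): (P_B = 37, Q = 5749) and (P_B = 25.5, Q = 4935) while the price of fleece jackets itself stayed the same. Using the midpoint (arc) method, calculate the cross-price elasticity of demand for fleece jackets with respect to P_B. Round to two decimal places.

ΔQ_A = 4935 − 5749 = -814; ΔP_B = 25.5 − 37 = -11.5.
Midpoints: Q̄_A = 5342.0, P̄_B = 31.25.
ε = (ΔQ_A/Q̄_A)/(ΔP_B/P̄_B) = (-814/5342.0)/(-11.5/31.25) ≈ 0.41.
ε > 0: fleece jackets and wool sweaters are substitutes.

0.41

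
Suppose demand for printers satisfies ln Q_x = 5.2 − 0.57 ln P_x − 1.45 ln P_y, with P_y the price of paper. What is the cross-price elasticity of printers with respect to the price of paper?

-1.45

In a log-linear (constant-elasticity) demand function, the coefficient on ln P_y is the cross-price elasticity.
ε = -1.45. Negative, so printers and paper are complements.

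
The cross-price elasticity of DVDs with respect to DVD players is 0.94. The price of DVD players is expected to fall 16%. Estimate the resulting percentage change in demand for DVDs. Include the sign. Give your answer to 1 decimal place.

%ΔQ ≈ ε × %ΔP of DVD players = 0.94 × (-16%) = -15.0%.

-15.0%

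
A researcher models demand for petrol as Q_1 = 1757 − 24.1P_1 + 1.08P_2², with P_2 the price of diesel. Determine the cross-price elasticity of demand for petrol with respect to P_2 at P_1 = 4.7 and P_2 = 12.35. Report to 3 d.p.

0.182

At P_1 = 4.7 and P_2 = 12.35: Q_1 = 1808.454.
∂Q_1/∂P_2 = 2.16P_2 = 2.16(12.35) = 26.6760.
ε = (∂Q_1/∂P_2)(P_2/Q_1) = 26.6760 × (12.35/1808.454) ≈ 0.182.
ε > 0: substitutes.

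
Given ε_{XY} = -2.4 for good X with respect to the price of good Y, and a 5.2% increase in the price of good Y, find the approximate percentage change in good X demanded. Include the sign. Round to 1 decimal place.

-12.5%

%ΔQ ≈ ε × %ΔP of good Y = -2.4 × (5.2%) = -12.5%.
Demand for good X falls by about 12.5%.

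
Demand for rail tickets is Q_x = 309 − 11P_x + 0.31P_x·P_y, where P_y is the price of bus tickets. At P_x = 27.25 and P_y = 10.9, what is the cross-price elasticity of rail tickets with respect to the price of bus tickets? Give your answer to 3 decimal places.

0.909

At P_x = 27.25 and P_y = 10.9: Q_x = 101.328.
∂Q_x/∂P_y = 0.31P_x = 0.31(27.25) = 8.4475.
ε = (∂Q_x/∂P_y)(P_y/Q_x) = 8.4475 × (10.9/101.328) ≈ 0.909.
ε > 0: substitutes.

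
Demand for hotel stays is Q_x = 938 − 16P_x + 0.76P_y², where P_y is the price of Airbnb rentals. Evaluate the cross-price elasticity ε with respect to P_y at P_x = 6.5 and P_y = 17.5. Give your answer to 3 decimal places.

0.436

At P_x = 6.5 and P_y = 17.5: Q_x = 1066.75.
∂Q_x/∂P_y = 1.52P_y = 1.52(17.5) = 26.6000.
ε = (∂Q_x/∂P_y)(P_y/Q_x) = 26.6000 × (17.5/1066.75) ≈ 0.436.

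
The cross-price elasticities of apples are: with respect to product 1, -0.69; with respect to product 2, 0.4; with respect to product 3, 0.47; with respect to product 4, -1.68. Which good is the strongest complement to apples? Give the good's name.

product 4

Complements have ε < 0. The most negative value is -1.68 (product 4).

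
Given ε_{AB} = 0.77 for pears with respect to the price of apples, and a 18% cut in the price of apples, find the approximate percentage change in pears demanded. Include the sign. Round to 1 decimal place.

-13.9%

%ΔQ ≈ ε × %ΔP of apples = 0.77 × (-18%) = -13.9%.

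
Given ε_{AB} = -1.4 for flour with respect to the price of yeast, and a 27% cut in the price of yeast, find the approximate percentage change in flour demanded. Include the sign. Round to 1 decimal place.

37.8%

%ΔQ ≈ ε × %ΔP of yeast = -1.4 × (-27%) = 37.8%.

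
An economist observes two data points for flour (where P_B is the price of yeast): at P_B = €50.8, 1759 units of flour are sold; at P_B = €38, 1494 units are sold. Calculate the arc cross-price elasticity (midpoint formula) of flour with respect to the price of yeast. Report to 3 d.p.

ΔQ_A = 1494 − 1759 = -265; ΔP_B = 38 − 50.8 = -12.8.
Midpoints: Q̄_A = 1626.5, P̄_B = 44.40.
ε = (ΔQ_A/Q̄_A)/(ΔP_B/P̄_B) = (-265/1626.5)/(-12.8/44.40) ≈ 0.565.

0.565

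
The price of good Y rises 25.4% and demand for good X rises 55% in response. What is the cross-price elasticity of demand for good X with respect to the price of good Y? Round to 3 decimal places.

2.165

ε = (%ΔQ of good X) / (%ΔP of good Y) = (55%) / (25.4%) ≈ 2.165.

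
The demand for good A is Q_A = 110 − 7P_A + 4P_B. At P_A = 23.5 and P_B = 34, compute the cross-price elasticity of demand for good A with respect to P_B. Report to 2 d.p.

At P_A = 23.5 and P_B = 34: Q_A = 81.5.
∂Q_A/∂P_B = 4.
ε = (∂Q_A/∂P_B)(P_B/Q_A) = 4 × (34/81.5) ≈ 1.67.
Since ε > 0, good A and good B are substitutes.

1.67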